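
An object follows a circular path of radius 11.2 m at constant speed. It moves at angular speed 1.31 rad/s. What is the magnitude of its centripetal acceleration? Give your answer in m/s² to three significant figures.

v = ωr = 1.31 × 11.2 = 14.67 m/s.
a_c = v²/r = (14.67)²/11.2 = 215.3/11.2 = 19.22 m/s².

19.2 m/s²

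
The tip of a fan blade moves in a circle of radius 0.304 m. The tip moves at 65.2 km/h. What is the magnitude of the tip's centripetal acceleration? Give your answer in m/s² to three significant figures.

v = 65.2 km/h = 65.2/3.6 = 18.11 m/s.
a_c = v²/r = (18.11)²/0.304 = 328.0/0.304 = 1079 m/s².

1080 m/s²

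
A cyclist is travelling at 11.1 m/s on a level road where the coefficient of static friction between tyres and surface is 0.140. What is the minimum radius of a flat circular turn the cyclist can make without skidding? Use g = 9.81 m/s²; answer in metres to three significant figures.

At the limit, μ_s m g = m v²/r, so r_min = v²/(μ_s g) = (11.1)²/(0.140 × 9.81) = 123.2/1.373 = 89.71 m.

89.7 m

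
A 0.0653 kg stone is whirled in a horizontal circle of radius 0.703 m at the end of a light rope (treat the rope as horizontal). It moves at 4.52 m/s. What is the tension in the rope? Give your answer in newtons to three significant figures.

1.90 N

The tension is the only horizontal force, so it supplies the full centripetal force: T = m v²/r = 0.0653 × (4.520)²/0.703 = 0.0653 × 20.43/0.703 = 1.898 N.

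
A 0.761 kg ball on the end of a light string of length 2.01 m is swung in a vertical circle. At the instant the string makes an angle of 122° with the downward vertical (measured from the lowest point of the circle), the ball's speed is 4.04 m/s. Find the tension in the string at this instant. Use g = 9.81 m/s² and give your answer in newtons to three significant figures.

2.22 N

Take the radial direction toward the centre of the circle as positive. The component of the weight along the string toward the centre is −mg cos φ (φ measured from the bottom), so Newton's second law along the string gives T − mg cos φ = m v²/r.
cos 122° = -0.5299, so T = m(v²/r + g cos φ) = 0.761 × ((4.04)²/2.01 + 9.81 × -0.5299) = 0.761 × (8.120 + (-5.199)) = 0.761 × 2.922 = 2.223 N.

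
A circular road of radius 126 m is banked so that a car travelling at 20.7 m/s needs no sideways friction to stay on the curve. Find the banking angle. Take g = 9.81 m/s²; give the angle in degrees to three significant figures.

With no friction, the horizontal component of the normal force provides the centripetal force: N sinθ = mv²/r, while N cosθ = mg vertically.
Dividing: tanθ = v²/(r g) = (20.7)²/(126 × 9.81) = 428.5/1236 = 0.3467.
θ = arctan(0.3467) = 19.12°.

19.1°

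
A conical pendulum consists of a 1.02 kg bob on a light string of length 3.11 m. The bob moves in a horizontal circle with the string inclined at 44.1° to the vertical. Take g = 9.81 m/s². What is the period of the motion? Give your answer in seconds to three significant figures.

r = L sinθ = 2.164 m. From T sinθ = mω²r and T cosθ = mg: tanθ = ω²r/g, so ω² = g tanθ / r = g/(L cosθ).
ω = √(g/(L cosθ)) = √(9.81/(3.11 × 0.7181)) = √4.392 = 2.096 rad/s.
Period = 2π/ω = 2.998 s.

3.00 s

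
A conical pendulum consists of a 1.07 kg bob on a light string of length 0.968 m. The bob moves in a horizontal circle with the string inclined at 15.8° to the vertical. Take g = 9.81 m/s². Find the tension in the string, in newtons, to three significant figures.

10.9 N

Vertically the bob has no acceleration, so T cosθ = mg.
T = mg/cosθ = 1.07 × 9.81 / cos 15.8° = 10.50/0.9622 = 10.91 N.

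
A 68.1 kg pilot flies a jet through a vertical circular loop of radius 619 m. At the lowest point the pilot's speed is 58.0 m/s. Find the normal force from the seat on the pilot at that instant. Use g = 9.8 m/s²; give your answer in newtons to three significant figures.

At the lowest point, N points up (toward the centre) and the weight mg points down (away from the centre), so the net inward force is N − mg = mv²/r.
N = m(v²/r + g) = 68.1 × ((58.0)²/619 + 9.8) = 68.1 × (5.435 + 9.8) = 68.1 × 15.23 = 1037 N.

1040 N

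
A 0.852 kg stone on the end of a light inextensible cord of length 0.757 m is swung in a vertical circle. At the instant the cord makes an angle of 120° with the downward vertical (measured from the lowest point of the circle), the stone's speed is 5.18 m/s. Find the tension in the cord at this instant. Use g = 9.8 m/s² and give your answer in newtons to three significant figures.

Take the radial direction toward the centre of the circle as positive. The component of the weight along the string toward the centre is −mg cos φ (φ measured from the bottom), so Newton's second law along the string gives T − mg cos φ = m v²/r.
cos 120° = -0.5000, so T = m(v²/r + g cos φ) = 0.852 × ((5.18)²/0.757 + 9.8 × -0.5000) = 0.852 × (35.45 + (-4.900)) = 0.852 × 30.55 = 26.02 N.

26.0 N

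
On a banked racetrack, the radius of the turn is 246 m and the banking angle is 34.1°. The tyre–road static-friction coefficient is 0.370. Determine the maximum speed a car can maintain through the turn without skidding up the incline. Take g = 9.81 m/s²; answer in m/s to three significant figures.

At the maximum speed, friction acts down the slope at its limiting value f = μN. Radially (horizontal, toward centre): N sinθ + μN cosθ = mv²/r. Vertically: N cosθ − μN sinθ = mg.
Dividing: v² = r g (sinθ + μcosθ)/(cosθ − μsinθ).
sinθ + μcosθ = 0.5606 + 0.370×0.8281 = 0.8670; cosθ − μsinθ = 0.8281 − 0.370×0.5606 = 0.6206.
v² = 246 × 9.81 × 0.8670/0.6206 = 3371 m²/s², so v = 58.06 m/s.

58.1 m/s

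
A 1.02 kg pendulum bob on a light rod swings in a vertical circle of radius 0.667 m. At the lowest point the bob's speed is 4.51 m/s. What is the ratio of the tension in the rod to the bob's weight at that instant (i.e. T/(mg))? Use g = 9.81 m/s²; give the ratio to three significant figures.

At the bottom, T − mg = mv²/r, so T = m(v²/r + g) and T/(mg) = v²/(rg) + 1 = (4.51)²/(0.667 × 9.81) + 1 = 3.109 + 1 = 4.109.

4.11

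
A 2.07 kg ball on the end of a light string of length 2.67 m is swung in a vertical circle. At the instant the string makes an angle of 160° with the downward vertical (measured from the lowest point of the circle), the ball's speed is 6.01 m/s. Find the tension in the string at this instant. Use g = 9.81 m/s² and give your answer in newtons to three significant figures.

Take the radial direction toward the centre of the circle as positive. The component of the weight along the string toward the centre is −mg cos φ (φ measured from the bottom), so Newton's second law along the string gives T − mg cos φ = m v²/r.
cos 160° = -0.9397, so T = m(v²/r + g cos φ) = 2.07 × ((6.01)²/2.67 + 9.81 × -0.9397) = 2.07 × (13.53 + (-9.218)) = 2.07 × 4.310 = 8.921 N.

8.92 N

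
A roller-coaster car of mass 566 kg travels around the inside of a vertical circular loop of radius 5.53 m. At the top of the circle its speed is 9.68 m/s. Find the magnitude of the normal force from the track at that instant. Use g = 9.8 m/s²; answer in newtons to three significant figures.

4040 N

At the top, both N and the weight mg point inward (toward the centre), so N + mg = mv²/r.
N = m(v²/r − g) = 566 × ((9.68)²/5.53 − 9.8) = 566 × (16.94 − 9.8) = 566 × 7.144 = 4044 N.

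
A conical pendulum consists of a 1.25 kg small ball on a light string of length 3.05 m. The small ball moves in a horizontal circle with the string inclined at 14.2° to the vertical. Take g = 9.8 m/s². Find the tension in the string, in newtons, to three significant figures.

Vertically the bob has no acceleration, so T cosθ = mg.
T = mg/cosθ = 1.25 × 9.8 / cos 14.2° = 12.25/0.9694 = 12.64 N.

12.6 N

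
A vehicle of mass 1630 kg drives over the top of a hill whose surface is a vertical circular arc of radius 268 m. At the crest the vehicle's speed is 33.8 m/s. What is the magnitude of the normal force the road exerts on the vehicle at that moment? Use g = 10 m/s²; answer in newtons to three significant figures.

9350 N

At the crest the centripetal acceleration points downward (toward the centre of the arc), so mg − N = mv²/r.
N = m(g − v²/r) = 1630 × (10.0 − (33.8)²/268) = 1630 × (10.0 − 4.263) = 1630 × 5.737 = 9352 N.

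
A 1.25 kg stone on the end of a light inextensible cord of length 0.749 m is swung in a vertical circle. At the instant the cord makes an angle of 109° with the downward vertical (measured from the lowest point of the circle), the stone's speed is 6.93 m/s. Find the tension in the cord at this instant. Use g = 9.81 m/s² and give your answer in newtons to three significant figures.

76.2 N

Take the radial direction toward the centre of the circle as positive. The component of the weight along the string toward the centre is −mg cos φ (φ measured from the bottom), so Newton's second law along the string gives T − mg cos φ = m v²/r.
cos 109° = -0.3256, so T = m(v²/r + g cos φ) = 1.25 × ((6.93)²/0.749 + 9.81 × -0.3256) = 1.25 × (64.12 + (-3.194)) = 1.25 × 60.92 = 76.16 N.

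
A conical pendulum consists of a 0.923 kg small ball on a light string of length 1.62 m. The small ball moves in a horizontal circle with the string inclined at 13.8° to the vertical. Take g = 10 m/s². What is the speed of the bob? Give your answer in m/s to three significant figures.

The radius of the circle is r = L sinθ = 1.62 × sin 13.8° = 0.3864 m.
Horizontally T sinθ = mv²/r and vertically T cosθ = mg, so tanθ = v²/(rg).
v = √(r g tanθ) = √(0.3864 × 10.0 × 0.2456) = √0.9491 = 0.9742 m/s.

0.974 m/s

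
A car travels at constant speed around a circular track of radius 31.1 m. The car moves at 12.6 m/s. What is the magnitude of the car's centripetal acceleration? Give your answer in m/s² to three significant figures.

5.10 m/s²

a_c = v²/r = (12.60)²/31.1 = 158.8/31.1 = 5.105 m/s².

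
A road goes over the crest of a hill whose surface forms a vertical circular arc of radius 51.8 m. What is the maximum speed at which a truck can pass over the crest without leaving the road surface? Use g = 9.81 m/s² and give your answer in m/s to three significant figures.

22.5 m/s

At the crest the centre of the circle is below the truck, so the net downward (centripetal) force is mg − N = mv²/r.
The truck leaves the road when N → 0, giving v_max = √(g r) = √(9.81 × 51.8) = 22.54 m/s.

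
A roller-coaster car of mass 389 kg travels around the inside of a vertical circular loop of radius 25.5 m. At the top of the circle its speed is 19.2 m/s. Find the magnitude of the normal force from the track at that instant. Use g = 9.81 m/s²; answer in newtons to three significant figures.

At the top, both N and the weight mg point inward (toward the centre), so N + mg = mv²/r.
N = m(v²/r − g) = 389 × ((19.2)²/25.5 − 9.81) = 389 × (14.46 − 9.81) = 389 × 4.646 = 1807 N.

1810 N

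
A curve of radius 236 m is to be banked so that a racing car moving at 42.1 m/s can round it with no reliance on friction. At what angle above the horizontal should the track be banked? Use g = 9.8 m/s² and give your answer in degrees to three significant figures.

For a frictionless banked turn: horizontally N sinθ = mv²/r and vertically N cosθ = mg.
Dividing: tanθ = v²/(r g) = (42.1)²/(236 × 9.8) = 1772/2313 = 0.7663.
θ = arctan(0.7663) = 37.46°.

37.5°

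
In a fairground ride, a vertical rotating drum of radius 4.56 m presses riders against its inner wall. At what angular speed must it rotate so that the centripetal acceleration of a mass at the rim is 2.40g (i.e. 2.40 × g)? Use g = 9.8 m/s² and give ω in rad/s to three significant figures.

Centripetal acceleration a_c = ω²r. Setting ω²r = 2.40g:
ω = √(2.40g / r) = √(2.40 × 9.8 / 4.56) = √5.158 = 2.271 rad/s.

2.27 rad/s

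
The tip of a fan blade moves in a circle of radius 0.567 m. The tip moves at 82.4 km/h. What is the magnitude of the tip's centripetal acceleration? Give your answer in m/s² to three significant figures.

924 m/s²

v = 82.4 km/h = 82.4/3.6 = 22.89 m/s.
a_c = v²/r = (22.89)²/0.567 = 523.9/0.567 = 924.0 m/s².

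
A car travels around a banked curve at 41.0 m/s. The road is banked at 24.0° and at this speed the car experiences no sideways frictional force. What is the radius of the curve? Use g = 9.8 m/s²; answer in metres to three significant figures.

Frictionless banking: tanθ = v²/(rg), so r = v²/(g tanθ).
r = (41.0)²/(9.8 × tan 24.0°) = 1681/(9.8 × 0.4452) = 1681/4.363 = 385.3 m.

385 m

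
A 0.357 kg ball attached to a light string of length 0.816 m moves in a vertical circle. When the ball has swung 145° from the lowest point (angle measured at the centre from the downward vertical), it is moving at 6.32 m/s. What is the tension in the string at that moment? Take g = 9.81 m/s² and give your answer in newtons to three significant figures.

14.6 N

Take the radial direction toward the centre of the circle as positive. The component of the weight along the string toward the centre is −mg cos φ (φ measured from the bottom), so Newton's second law along the string gives T − mg cos φ = m v²/r.
cos 145° = -0.8192, so T = m(v²/r + g cos φ) = 0.357 × ((6.32)²/0.816 + 9.81 × -0.8192) = 0.357 × (48.95 + (-8.036)) = 0.357 × 40.91 = 14.61 N.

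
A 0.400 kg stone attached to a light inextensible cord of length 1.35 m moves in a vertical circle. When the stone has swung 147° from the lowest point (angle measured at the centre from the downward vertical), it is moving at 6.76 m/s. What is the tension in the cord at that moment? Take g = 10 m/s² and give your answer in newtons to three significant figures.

Take the radial direction toward the centre of the circle as positive. The component of the weight along the string toward the centre is −mg cos φ (φ measured from the bottom), so Newton's second law along the string gives T − mg cos φ = m v²/r.
cos 147° = -0.8387, so T = m(v²/r + g cos φ) = 0.400 × ((6.76)²/1.35 + 10.0 × -0.8387) = 0.400 × (33.85 + (-8.387)) = 0.400 × 25.46 = 10.19 N.

10.2 N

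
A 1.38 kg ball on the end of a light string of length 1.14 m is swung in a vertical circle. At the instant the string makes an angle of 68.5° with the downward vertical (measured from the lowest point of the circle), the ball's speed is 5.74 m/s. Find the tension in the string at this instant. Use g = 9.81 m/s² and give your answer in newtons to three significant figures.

44.8 N

Take the radial direction toward the centre of the circle as positive. The component of the weight along the string toward the centre is −mg cos φ (φ measured from the bottom), so Newton's second law along the string gives T − mg cos φ = m v²/r.
cos 68.5° = 0.3665, so T = m(v²/r + g cos φ) = 1.38 × ((5.74)²/1.14 + 9.81 × 0.3665) = 1.38 × (28.90 + (3.595)) = 1.38 × 32.50 = 44.85 N.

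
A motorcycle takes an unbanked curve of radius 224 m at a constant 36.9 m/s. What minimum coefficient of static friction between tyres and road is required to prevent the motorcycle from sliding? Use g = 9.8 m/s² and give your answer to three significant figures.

Friction provides the centripetal force: μ_s m g = m v²/r, so μ_s = v²/(g r) = (36.90)²/(9.8 × 224) = 1362/2195 = 0.6203.

0.620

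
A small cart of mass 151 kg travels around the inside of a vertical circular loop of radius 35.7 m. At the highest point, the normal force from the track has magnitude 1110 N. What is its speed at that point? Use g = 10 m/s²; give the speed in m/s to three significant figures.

24.9 m/s

At the top, N + mg = mv²/r, so v = √(r(N/m + g)) = √(35.7 × (1110/151 + 10.0)) = √(35.7 × 17.35) = √619.4 = 24.89 m/s.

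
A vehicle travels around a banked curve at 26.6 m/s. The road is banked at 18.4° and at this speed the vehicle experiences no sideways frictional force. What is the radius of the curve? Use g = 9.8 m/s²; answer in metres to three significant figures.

217 m

Frictionless banking: tanθ = v²/(rg), so r = v²/(g tanθ).
r = (26.6)²/(9.8 × tan 18.4°) = 707.6/(9.8 × 0.3327) = 707.6/3.260 = 217.0 m.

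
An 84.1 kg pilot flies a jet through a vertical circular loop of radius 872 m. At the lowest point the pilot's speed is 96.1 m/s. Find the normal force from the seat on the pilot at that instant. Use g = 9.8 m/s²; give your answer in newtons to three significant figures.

1710 N

At the lowest point, N points up (toward the centre) and the weight mg points down (away from the centre), so the net inward force is N − mg = mv²/r.
N = m(v²/r + g) = 84.1 × ((96.1)²/872 + 9.8) = 84.1 × (10.59 + 9.8) = 84.1 × 20.39 = 1715 N.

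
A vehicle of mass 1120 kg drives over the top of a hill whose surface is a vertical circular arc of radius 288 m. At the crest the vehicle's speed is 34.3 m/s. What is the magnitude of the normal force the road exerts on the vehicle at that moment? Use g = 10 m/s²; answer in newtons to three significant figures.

6620 N

At the crest the centripetal acceleration points downward (toward the centre of the arc), so mg − N = mv²/r.
N = m(g − v²/r) = 1120 × (10.0 − (34.3)²/288) = 1120 × (10.0 − 4.085) = 1120 × 5.915 = 6625 N.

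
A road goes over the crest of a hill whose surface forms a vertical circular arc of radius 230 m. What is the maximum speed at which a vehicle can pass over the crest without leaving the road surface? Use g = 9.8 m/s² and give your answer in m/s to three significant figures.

At the crest the centre of the circle is below the vehicle, so the net downward (centripetal) force is mg − N = mv²/r.
The vehicle leaves the road when N → 0, giving v_max = √(g r) = √(9.8 × 230) = 47.48 m/s.

47.5 m/s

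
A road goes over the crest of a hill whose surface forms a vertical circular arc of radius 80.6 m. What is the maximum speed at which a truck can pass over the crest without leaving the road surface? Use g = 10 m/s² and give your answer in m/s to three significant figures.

28.4 m/s

At the crest the centre of the circle is below the truck, so the net downward (centripetal) force is mg − N = mv²/r.
The truck leaves the road when N → 0, giving v_max = √(g r) = √(10.0 × 80.6) = 28.39 m/s.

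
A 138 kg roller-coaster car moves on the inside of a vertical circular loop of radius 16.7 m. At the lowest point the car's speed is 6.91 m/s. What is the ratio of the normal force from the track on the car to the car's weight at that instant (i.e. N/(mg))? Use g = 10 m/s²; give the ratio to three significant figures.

1.29

At the bottom, N − mg = mv²/r, so N = m(v²/r + g) and N/(mg) = v²/(rg) + 1 = (6.91)²/(16.7 × 10.0) + 1 = 0.2859 + 1 = 1.286.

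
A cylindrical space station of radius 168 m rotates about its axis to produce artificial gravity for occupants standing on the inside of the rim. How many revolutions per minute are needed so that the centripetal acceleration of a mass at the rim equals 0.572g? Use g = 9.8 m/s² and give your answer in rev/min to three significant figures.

Require ω²r = 0.572g, so ω = √(0.572 × 9.8/168) = 0.1827 rad/s.
In rev/min: ω × 60/(2π) = 0.1827 × 60/(2π) = 1.744 rev/min.

1.74 rev/min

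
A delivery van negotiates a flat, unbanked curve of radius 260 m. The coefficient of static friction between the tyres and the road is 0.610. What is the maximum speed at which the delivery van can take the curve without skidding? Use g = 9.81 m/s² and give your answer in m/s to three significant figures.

39.4 m/s

The only inward force on a level bend is static friction, so at the limit f_s = μ_s N = μ_s m g = m v²/r.
Mass cancels: v_max = √(μ_s g r) = √(0.610 × 9.81 × 260) = √1556 = 39.44 m/s.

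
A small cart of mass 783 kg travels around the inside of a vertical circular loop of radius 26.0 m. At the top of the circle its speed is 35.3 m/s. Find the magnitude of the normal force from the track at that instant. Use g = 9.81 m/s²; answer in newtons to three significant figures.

At the top, both N and the weight mg point inward (toward the centre), so N + mg = mv²/r.
N = m(v²/r − g) = 783 × ((35.3)²/26.0 − 9.81) = 783 × (47.93 − 9.81) = 783 × 38.12 = 29850 N.

29800 N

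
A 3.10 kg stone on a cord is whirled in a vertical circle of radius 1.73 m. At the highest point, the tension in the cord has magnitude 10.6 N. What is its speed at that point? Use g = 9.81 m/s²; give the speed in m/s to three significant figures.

4.78 m/s

At the top, T + mg = mv²/r, so v = √(r(T/m + g)) = √(1.73 × (10.6/3.10 + 9.81)) = √(1.73 × 13.23) = √22.89 = 4.784 m/s.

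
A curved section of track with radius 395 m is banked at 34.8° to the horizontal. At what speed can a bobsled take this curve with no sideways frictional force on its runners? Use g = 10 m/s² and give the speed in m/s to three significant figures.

52.4 m/s

On a frictionless banked curve, N sinθ = mv²/r and N cosθ = mg, so tanθ = v²/(rg).
v = √(r g tanθ) = √(395 × 10.0 × tan 34.8°) = √(395 × 10.0 × 0.6950) = √2745 = 52.40 m/s.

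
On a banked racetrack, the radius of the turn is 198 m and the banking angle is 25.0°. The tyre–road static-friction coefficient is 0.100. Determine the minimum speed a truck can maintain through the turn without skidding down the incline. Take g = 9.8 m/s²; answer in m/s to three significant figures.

At the minimum speed, friction acts up the slope at its limiting value f = μN. Radially (horizontal, toward centre): N sinθ − μN cosθ = mv²/r. Vertically: N cosθ + μN sinθ = mg.
Dividing: v² = r g (sinθ − μcosθ)/(cosθ + μsinθ).
sinθ − μcosθ = 0.4226 − 0.100×0.9063 = 0.3320; cosθ + μsinθ = 0.9063 + 0.100×0.4226 = 0.9486.
v² = 198 × 9.8 × 0.3320/0.9486 = 679.1 m²/s², so v = 26.06 m/s.

26.1 m/s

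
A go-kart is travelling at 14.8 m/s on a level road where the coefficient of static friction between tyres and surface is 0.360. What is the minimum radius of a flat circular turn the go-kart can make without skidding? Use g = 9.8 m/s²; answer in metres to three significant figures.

At the limit, μ_s m g = m v²/r, so r_min = v²/(μ_s g) = (14.8)²/(0.360 × 9.8) = 219.0/3.528 = 62.09 m.

62.1 m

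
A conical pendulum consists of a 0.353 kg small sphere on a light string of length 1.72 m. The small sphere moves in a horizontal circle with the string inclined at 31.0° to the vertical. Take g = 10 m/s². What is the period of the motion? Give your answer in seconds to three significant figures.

2.41 s

r = L sinθ = 0.8859 m. From T sinθ = mω²r and T cosθ = mg: tanθ = ω²r/g, so ω² = g tanθ / r = g/(L cosθ).
ω = √(g/(L cosθ)) = √(10.0/(1.72 × 0.8572)) = √6.783 = 2.604 rad/s.
Period = 2π/ω = 2.413 s.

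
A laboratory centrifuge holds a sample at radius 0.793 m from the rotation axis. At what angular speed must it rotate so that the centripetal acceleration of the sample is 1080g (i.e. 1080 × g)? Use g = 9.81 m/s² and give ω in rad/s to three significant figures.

Centripetal acceleration a_c = ω²r. Setting ω²r = 1080g:
ω = √(1080g / r) = √(1080 × 9.81 / 0.793) = √13360 = 115.6 rad/s.

116 rad/s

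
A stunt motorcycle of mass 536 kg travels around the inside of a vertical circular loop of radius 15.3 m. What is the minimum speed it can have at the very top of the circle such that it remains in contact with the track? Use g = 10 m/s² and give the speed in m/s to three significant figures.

At the top, both weight mg and N point toward the centre: N + mg = mv²/r.
At minimum speed N → 0, so mg = mv_min²/r ⇒ v_min = √(g r) = √(10.0 × 15.3) = 12.37 m/s.

12.4 m/s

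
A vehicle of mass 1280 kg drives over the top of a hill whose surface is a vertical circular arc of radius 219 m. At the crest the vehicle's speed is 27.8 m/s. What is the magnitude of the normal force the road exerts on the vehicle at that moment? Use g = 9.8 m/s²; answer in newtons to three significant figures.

At the crest the centripetal acceleration points downward (toward the centre of the arc), so mg − N = mv²/r.
N = m(g − v²/r) = 1280 × (9.8 − (27.8)²/219) = 1280 × (9.8 − 3.529) = 1280 × 6.271 = 8027 N.

8030 N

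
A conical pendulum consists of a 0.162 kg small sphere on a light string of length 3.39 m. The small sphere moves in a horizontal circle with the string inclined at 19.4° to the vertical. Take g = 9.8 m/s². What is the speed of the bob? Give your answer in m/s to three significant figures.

The radius of the circle is r = L sinθ = 3.39 × sin 19.4° = 1.126 m.
Horizontally T sinθ = mv²/r and vertically T cosθ = mg, so tanθ = v²/(rg).
v = √(r g tanθ) = √(1.126 × 9.8 × 0.3522) = √3.886 = 1.971 m/s.

1.97 m/s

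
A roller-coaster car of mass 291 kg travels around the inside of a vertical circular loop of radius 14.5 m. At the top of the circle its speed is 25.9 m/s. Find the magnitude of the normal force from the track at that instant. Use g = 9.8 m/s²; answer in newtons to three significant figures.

At the top, both N and the weight mg point inward (toward the centre), so N + mg = mv²/r.
N = m(v²/r − g) = 291 × ((25.9)²/14.5 − 9.8) = 291 × (46.26 − 9.8) = 291 × 36.46 = 10610 N.

10600 N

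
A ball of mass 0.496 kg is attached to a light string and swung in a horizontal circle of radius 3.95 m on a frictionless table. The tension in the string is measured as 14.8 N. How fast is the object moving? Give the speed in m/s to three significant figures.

10.9 m/s

T = m v²/r ⇒ v = √(T r / m) = √(14.8 × 3.95 / 0.496) = √117.9 = 10.86 m/s.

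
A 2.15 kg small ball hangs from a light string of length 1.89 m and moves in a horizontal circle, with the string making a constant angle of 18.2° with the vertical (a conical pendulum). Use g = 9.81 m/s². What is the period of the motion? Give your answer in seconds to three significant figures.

r = L sinθ = 0.5903 m. From T sinθ = mω²r and T cosθ = mg: tanθ = ω²r/g, so ω² = g tanθ / r = g/(L cosθ).
ω = √(g/(L cosθ)) = √(9.81/(1.89 × 0.9500)) = √5.464 = 2.337 rad/s.
Period = 2π/ω = 2.688 s.

2.69 s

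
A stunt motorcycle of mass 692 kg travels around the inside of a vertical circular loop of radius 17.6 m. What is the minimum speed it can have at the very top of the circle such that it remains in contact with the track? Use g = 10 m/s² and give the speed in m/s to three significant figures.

13.3 m/s

At the highest point the centre is directly below, so both the weight and N act inward: N + mg = mv²/r.
At minimum speed N → 0, so mg = mv_min²/r ⇒ v_min = √(g r) = √(10.0 × 17.6) = 13.27 m/s.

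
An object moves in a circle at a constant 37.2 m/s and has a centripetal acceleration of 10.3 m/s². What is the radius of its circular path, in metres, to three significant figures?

134 m

a_c = v²/r ⇒ r = v²/a_c = (37.2)²/10.3 = 1384/10.3 = 134.4 m.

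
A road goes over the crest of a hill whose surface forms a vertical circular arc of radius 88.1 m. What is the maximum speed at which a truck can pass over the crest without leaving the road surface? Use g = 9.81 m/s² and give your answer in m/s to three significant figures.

At the crest the centre of the circle is below the truck, so the net downward (centripetal) force is mg − N = mv²/r.
The truck leaves the road when N → 0, giving v_max = √(g r) = √(9.81 × 88.1) = 29.40 m/s.

29.4 m/s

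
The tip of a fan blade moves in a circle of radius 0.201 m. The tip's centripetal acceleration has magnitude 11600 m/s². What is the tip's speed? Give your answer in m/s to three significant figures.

a_c = v²/r ⇒ v = √(a_c · r) = √(11600 × 0.201) = √2332 = 48.29 m/s.

48.3 m/s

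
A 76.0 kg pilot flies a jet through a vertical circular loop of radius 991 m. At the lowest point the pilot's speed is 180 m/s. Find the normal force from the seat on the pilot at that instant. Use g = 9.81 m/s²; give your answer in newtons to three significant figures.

3230 N

At the lowest point, N points up (toward the centre) and the weight mg points down (away from the centre), so the net inward force is N − mg = mv²/r.
N = m(v²/r + g) = 76.0 × ((180)²/991 + 9.81) = 76.0 × (32.69 + 9.81) = 76.0 × 42.50 = 3230 N.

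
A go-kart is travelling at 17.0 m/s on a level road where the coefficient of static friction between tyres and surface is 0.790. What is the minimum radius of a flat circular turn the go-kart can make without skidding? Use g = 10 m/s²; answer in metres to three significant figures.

36.6 m

At the limit, μ_s m g = m v²/r, so r_min = v²/(μ_s g) = (17.0)²/(0.790 × 10.0) = 289.0/7.900 = 36.58 m.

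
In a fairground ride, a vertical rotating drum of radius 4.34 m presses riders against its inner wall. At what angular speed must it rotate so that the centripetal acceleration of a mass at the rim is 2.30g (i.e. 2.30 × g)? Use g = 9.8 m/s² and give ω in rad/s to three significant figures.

2.28 rad/s

Centripetal acceleration a_c = ω²r. Setting ω²r = 2.30g:
ω = √(2.30g / r) = √(2.30 × 9.8 / 4.34) = √5.194 = 2.279 rad/s.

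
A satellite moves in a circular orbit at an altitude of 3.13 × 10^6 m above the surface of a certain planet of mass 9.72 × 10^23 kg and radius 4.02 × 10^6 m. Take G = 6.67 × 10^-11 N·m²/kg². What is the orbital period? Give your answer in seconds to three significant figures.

r = R + h = 4.02 × 10^6 + 3.13 × 10^6 = 7.150 × 10^6 m. Gravity provides the centripetal force: G M m / r² = m v² / r ⇒ v = √(GM/r) = 3011 m/s.
T = 2πr/v = 2π × 7.150 × 10^6 / 3011 = 14920 s.

14900 s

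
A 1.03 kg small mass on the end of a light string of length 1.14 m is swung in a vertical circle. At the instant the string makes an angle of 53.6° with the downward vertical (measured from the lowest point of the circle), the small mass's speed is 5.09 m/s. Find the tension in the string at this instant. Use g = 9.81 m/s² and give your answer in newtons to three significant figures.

29.4 N

Take the radial direction toward the centre of the circle as positive. The component of the weight along the string toward the centre is −mg cos φ (φ measured from the bottom), so Newton's second law along the string gives T − mg cos φ = m v²/r.
cos 53.6° = 0.5934, so T = m(v²/r + g cos φ) = 1.03 × ((5.09)²/1.14 + 9.81 × 0.5934) = 1.03 × (22.73 + (5.821)) = 1.03 × 28.55 = 29.40 N.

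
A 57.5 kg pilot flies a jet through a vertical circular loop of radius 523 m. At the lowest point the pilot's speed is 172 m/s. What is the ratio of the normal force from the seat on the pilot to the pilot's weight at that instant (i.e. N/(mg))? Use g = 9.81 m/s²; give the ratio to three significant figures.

At the bottom, N − mg = mv²/r, so N = m(v²/r + g) and N/(mg) = v²/(rg) + 1 = (172)²/(523 × 9.81) + 1 = 5.766 + 1 = 6.766.

6.77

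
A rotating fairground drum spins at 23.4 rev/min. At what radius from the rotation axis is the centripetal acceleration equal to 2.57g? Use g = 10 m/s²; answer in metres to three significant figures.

ω = 23.4 rev/min × 2π/60 = 2.450 rad/s.
a_c = ω²r = 2.57g ⇒ r = 2.57 × 10.0 / (2.450)² = 25.70/6.005 = 4.280 m.

4.28 m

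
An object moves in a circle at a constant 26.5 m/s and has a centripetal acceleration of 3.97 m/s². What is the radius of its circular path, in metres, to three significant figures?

a_c = v²/r ⇒ r = v²/a_c = (26.5)²/3.97 = 702.2/3.97 = 176.9 m.

177 m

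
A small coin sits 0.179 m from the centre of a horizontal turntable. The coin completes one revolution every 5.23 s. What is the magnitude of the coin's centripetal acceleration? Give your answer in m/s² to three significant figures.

0.258 m/s²

v = 2πr/T = 2π × 0.179/5.23 = 0.2150 m/s.
a_c = v²/r = (0.2150)²/0.179 = 0.04624/0.179 = 0.2584 m/s².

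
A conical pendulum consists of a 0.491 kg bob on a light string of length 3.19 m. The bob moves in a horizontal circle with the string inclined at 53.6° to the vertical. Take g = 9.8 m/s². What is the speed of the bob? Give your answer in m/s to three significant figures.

The radius of the circle is r = L sinθ = 3.19 × sin 53.6° = 2.568 m.
Horizontally T sinθ = mv²/r and vertically T cosθ = mg, so tanθ = v²/(rg).
v = √(r g tanθ) = √(2.568 × 9.8 × 1.356) = √34.13 = 5.842 m/s.

5.84 m/s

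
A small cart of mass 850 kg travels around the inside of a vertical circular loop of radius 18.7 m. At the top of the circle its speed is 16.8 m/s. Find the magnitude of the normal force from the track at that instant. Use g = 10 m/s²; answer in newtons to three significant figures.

4330 N

At the top, both N and the weight mg point inward (toward the centre), so N + mg = mv²/r.
N = m(v²/r − g) = 850 × ((16.8)²/18.7 − 10.0) = 850 × (15.09 − 10.0) = 850 × 5.093 = 4329 N.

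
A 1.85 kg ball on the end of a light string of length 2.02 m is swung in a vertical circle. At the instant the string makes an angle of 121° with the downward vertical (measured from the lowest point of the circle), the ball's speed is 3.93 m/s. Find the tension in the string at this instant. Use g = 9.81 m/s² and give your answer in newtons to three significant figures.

Take the radial direction toward the centre of the circle as positive. The component of the weight along the string toward the centre is −mg cos φ (φ measured from the bottom), so Newton's second law along the string gives T − mg cos φ = m v²/r.
cos 121° = -0.5150, so T = m(v²/r + g cos φ) = 1.85 × ((3.93)²/2.02 + 9.81 × -0.5150) = 1.85 × (7.646 + (-5.053)) = 1.85 × 2.593 = 4.798 N.

4.80 N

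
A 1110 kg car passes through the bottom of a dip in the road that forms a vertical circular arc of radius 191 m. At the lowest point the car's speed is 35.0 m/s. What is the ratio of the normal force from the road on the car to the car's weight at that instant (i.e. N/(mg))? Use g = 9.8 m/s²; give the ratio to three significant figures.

At the bottom, N − mg = mv²/r, so N = m(v²/r + g) and N/(mg) = v²/(rg) + 1 = (35.0)²/(191 × 9.8) + 1 = 0.6545 + 1 = 1.654.

1.65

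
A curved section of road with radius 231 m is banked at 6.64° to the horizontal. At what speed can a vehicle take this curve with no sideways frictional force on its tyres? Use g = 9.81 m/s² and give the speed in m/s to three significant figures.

16.2 m/s

On a frictionless banked curve, N sinθ = mv²/r and N cosθ = mg, so tanθ = v²/(rg).
v = √(r g tanθ) = √(231 × 9.81 × tan 6.64°) = √(231 × 9.81 × 0.1164) = √263.8 = 16.24 m/s.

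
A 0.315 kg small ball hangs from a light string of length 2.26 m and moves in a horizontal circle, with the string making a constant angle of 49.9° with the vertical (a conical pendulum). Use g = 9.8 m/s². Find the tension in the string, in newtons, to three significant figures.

4.79 N

Vertically the bob has no acceleration, so T cosθ = mg.
T = mg/cosθ = 0.315 × 9.8 / cos 49.9° = 3.087/0.6441 = 4.793 N.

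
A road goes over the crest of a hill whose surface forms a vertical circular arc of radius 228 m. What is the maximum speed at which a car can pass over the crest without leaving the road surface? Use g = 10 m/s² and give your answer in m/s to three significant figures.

At the crest the centre of the circle is below the car, so the net downward (centripetal) force is mg − N = mv²/r.
The car leaves the road when N → 0, giving v_max = √(g r) = √(10.0 × 228) = 47.75 m/s.

47.7 m/s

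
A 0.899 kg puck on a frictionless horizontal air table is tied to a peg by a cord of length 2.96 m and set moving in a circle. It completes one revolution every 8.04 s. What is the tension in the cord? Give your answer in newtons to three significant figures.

1.63 N

v = 2πr/T = 2π × 2.96/8.04 = 2.313 m/s.
The tension is the only horizontal force, so it supplies the full centripetal force: T = m v²/r = 0.899 × (2.313)²/2.96 = 0.899 × 5.351/2.96 = 1.625 N.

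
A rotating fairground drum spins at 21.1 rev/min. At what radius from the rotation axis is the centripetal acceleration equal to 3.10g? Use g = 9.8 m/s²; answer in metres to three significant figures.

6.22 m

ω = 21.1 rev/min × 2π/60 = 2.210 rad/s.
a_c = ω²r = 3.10g ⇒ r = 3.10 × 9.8 / (2.210)² = 30.38/4.882 = 6.223 m.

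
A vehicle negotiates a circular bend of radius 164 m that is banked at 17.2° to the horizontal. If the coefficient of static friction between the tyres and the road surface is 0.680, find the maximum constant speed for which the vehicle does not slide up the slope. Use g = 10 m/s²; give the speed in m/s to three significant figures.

45.3 m/s

At the maximum speed, friction acts down the slope at its limiting value f = μN. Radially (horizontal, toward centre): N sinθ + μN cosθ = mv²/r. Vertically: N cosθ − μN sinθ = mg.
Dividing: v² = r g (sinθ + μcosθ)/(cosθ − μsinθ).
sinθ + μcosθ = 0.2957 + 0.680×0.9553 = 0.9453; cosθ − μsinθ = 0.9553 − 0.680×0.2957 = 0.7542.
v² = 164 × 10.0 × 0.9453/0.7542 = 2056 m²/s², so v = 45.34 m/s.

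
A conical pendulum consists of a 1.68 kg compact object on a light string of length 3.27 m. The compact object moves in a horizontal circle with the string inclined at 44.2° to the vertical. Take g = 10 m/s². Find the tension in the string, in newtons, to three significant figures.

Vertically the bob has no acceleration, so T cosθ = mg.
T = mg/cosθ = 1.68 × 10.0 / cos 44.2° = 16.80/0.7169 = 23.43 N.

23.4 N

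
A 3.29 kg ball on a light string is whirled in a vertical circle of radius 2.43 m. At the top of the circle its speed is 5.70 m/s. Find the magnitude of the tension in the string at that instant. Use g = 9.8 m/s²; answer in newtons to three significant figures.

At the top, both T and the weight mg point inward (toward the centre), so T + mg = mv²/r.
T = m(v²/r − g) = 3.29 × ((5.70)²/2.43 − 9.8) = 3.29 × (13.37 − 9.8) = 3.29 × 3.570 = 11.75 N.

11.7 N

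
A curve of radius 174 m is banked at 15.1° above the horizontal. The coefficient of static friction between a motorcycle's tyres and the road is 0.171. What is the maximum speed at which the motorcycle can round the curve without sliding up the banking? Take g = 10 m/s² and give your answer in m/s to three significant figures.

28.4 m/s

At the maximum speed, friction acts down the slope at its limiting value f = μN. Radially (horizontal, toward centre): N sinθ + μN cosθ = mv²/r. Vertically: N cosθ − μN sinθ = mg.
Dividing: v² = r g (sinθ + μcosθ)/(cosθ − μsinθ).
sinθ + μcosθ = 0.2605 + 0.171×0.9655 = 0.4256; cosθ − μsinθ = 0.9655 − 0.171×0.2605 = 0.9209.
v² = 174 × 10.0 × 0.4256/0.9209 = 804.1 m²/s², so v = 28.36 m/s.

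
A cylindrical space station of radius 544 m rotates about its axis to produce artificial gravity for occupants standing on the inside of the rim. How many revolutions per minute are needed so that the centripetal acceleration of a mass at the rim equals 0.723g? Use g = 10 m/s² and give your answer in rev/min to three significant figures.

Require ω²r = 0.723g, so ω = √(0.723 × 10.0/544) = 0.1153 rad/s.
In rev/min: ω × 60/(2π) = 0.1153 × 60/(2π) = 1.101 rev/min.

1.10 rev/min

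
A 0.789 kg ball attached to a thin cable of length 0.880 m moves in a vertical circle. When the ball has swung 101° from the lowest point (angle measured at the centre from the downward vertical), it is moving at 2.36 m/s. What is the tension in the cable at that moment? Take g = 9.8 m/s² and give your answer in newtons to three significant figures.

Take the radial direction toward the centre of the circle as positive. The component of the weight along the string toward the centre is −mg cos φ (φ measured from the bottom), so Newton's second law along the string gives T − mg cos φ = m v²/r.
cos 101° = -0.1908, so T = m(v²/r + g cos φ) = 0.789 × ((2.36)²/0.880 + 9.8 × -0.1908) = 0.789 × (6.329 + (-1.870)) = 0.789 × 4.459 = 3.518 N.

3.52 N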